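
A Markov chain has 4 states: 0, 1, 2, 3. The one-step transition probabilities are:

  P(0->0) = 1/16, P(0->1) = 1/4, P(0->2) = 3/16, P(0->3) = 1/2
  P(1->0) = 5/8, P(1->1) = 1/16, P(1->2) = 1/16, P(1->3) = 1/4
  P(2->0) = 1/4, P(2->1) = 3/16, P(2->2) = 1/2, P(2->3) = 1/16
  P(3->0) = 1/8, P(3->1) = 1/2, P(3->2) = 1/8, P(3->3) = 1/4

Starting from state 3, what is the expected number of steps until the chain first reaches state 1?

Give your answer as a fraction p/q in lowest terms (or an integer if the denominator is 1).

Answer: 224/89

Derivation:
Let h_i = expected steps to first reach 1 from state i.
Boundary: h_1 = 0.
First-step equations for the other states:
  h_0 = 1 + 1/16*h_0 + 1/4*h_1 + 3/16*h_2 + 1/2*h_3
  h_2 = 1 + 1/4*h_0 + 3/16*h_1 + 1/2*h_2 + 1/16*h_3
  h_3 = 1 + 1/8*h_0 + 1/2*h_1 + 1/8*h_2 + 1/4*h_3

Substituting h_1 = 0 and rearranging gives the linear system (I - Q) h = 1:
  [15/16, -3/16, -1/2] . (h_0, h_2, h_3) = 1
  [-1/4, 1/2, -1/16] . (h_0, h_2, h_3) = 1
  [-1/8, -1/8, 3/4] . (h_0, h_2, h_3) = 1

Solving yields:
  h_0 = 284/89
  h_2 = 348/89
  h_3 = 224/89

Starting state is 3, so the expected hitting time is h_3 = 224/89.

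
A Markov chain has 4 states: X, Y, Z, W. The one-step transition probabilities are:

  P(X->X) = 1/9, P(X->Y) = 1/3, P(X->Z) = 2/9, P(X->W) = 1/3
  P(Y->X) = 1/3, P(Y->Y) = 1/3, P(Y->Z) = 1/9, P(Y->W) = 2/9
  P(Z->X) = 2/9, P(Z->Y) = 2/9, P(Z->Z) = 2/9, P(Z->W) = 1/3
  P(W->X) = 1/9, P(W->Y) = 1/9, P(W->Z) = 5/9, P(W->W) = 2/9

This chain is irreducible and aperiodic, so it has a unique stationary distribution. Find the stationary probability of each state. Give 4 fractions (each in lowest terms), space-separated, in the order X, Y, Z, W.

The stationary distribution satisfies pi = pi * P, i.e.:
  pi_X = 1/9*pi_X + 1/3*pi_Y + 2/9*pi_Z + 1/9*pi_W
  pi_Y = 1/3*pi_X + 1/3*pi_Y + 2/9*pi_Z + 1/9*pi_W
  pi_Z = 2/9*pi_X + 1/9*pi_Y + 2/9*pi_Z + 5/9*pi_W
  pi_W = 1/3*pi_X + 2/9*pi_Y + 1/3*pi_Z + 2/9*pi_W
with normalization: pi_X + pi_Y + pi_Z + pi_W = 1.

Using the first 3 balance equations plus normalization, the linear system A*pi = b is:
  [-8/9, 1/3, 2/9, 1/9] . pi = 0
  [1/3, -2/3, 2/9, 1/9] . pi = 0
  [2/9, 1/9, -7/9, 5/9] . pi = 0
  [1, 1, 1, 1] . pi = 1

Solving yields:
  pi_X = 153/779
  pi_Y = 187/779
  pi_Z = 224/779
  pi_W = 215/779

Verification (pi * P):
  153/779*1/9 + 187/779*1/3 + 224/779*2/9 + 215/779*1/9 = 153/779 = pi_X  (ok)
  153/779*1/3 + 187/779*1/3 + 224/779*2/9 + 215/779*1/9 = 187/779 = pi_Y  (ok)
  153/779*2/9 + 187/779*1/9 + 224/779*2/9 + 215/779*5/9 = 224/779 = pi_Z  (ok)
  153/779*1/3 + 187/779*2/9 + 224/779*1/3 + 215/779*2/9 = 215/779 = pi_W  (ok)

Answer: 153/779 187/779 224/779 215/779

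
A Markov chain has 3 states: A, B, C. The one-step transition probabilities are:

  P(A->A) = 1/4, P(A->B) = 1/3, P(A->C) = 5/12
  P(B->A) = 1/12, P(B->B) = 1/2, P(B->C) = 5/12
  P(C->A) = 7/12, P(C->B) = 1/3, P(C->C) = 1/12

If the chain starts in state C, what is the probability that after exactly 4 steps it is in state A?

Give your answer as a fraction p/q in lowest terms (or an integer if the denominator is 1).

Answer: 181/648

Derivation:
Computing P^4 by repeated multiplication:
P^1 =
  A: [1/4, 1/3, 5/12]
  B: [1/12, 1/2, 5/12]
  C: [7/12, 1/3, 1/12]
P^2 =
  A: [1/3, 7/18, 5/18]
  B: [11/36, 5/12, 5/18]
  C: [2/9, 7/18, 7/18]
P^3 =
  A: [5/18, 43/108, 35/108]
  B: [59/216, 29/72, 35/108]
  C: [17/54, 43/108, 31/108]
P^4 =
  A: [7/24, 259/648, 25/81]
  B: [377/1296, 173/432, 25/81]
  C: [181/648, 259/648, 26/81]

(P^4)[C -> A] = 181/648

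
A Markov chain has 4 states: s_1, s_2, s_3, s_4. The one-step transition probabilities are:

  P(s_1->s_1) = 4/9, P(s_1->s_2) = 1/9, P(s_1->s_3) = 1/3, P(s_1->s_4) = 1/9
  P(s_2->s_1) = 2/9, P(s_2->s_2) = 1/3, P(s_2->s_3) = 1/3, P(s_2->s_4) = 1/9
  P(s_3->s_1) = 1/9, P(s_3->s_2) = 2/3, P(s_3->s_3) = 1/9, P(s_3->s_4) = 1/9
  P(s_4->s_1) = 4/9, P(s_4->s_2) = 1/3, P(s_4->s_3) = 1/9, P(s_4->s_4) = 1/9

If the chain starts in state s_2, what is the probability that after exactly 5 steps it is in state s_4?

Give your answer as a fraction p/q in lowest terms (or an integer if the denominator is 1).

Answer: 1/9

Derivation:
Computing P^5 by repeated multiplication:
P^1 =
  s_1: [4/9, 1/9, 1/3, 1/9]
  s_2: [2/9, 1/3, 1/3, 1/9]
  s_3: [1/9, 2/3, 1/9, 1/9]
  s_4: [4/9, 1/3, 1/9, 1/9]
P^2 =
  s_1: [25/81, 28/81, 19/81, 1/9]
  s_2: [7/27, 32/81, 19/81, 1/9]
  s_3: [7/27, 28/81, 23/81, 1/9]
  s_4: [1/3, 22/81, 23/81, 1/9]
P^3 =
  s_1: [211/729, 250/729, 187/729, 1/9]
  s_2: [203/729, 86/243, 187/729, 1/9]
  s_3: [199/729, 10/27, 179/729, 1/9]
  s_4: [211/729, 86/243, 179/729, 1/9]
P^4 =
  s_1: [1855/6561, 2326/6561, 1651/6561, 1/9]
  s_2: [613/2187, 2342/6561, 1651/6561, 1/9]
  s_3: [613/2187, 2326/6561, 1667/6561, 1/9]
  s_4: [23/81, 2302/6561, 1667/6561, 1/9]
P^5 =
  s_1: [16639/59049, 20926/59049, 14923/59049, 1/9]
  s_2: [16607/59049, 6986/19683, 14923/59049, 1/9]
  s_3: [16591/59049, 778/2187, 14891/59049, 1/9]
  s_4: [16639/59049, 6986/19683, 14891/59049, 1/9]

(P^5)[s_2 -> s_4] = 1/9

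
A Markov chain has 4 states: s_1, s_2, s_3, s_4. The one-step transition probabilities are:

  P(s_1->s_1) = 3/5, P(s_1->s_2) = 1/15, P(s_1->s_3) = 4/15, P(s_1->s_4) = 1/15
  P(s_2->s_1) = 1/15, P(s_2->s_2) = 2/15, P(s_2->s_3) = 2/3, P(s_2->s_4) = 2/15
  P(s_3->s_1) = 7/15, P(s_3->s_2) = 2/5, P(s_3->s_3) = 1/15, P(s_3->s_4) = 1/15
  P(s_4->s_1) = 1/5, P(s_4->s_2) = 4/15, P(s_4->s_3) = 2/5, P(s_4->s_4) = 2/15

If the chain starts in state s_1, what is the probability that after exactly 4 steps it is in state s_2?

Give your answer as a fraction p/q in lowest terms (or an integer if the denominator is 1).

Computing P^4 by repeated multiplication:
P^1 =
  s_1: [3/5, 1/15, 4/15, 1/15]
  s_2: [1/15, 2/15, 2/3, 2/15]
  s_3: [7/15, 2/5, 1/15, 1/15]
  s_4: [1/5, 4/15, 2/5, 2/15]
P^2 =
  s_1: [113/225, 13/75, 56/225, 17/225]
  s_2: [29/75, 73/225, 46/225, 19/225]
  s_3: [79/225, 29/225, 19/45, 22/225]
  s_4: [79/225, 11/45, 14/45, 7/75]
P^3 =
  s_1: [1499/3375, 119/675, 8/27, 281/3375]
  s_2: [247/675, 13/75, 1238/3375, 317/3375]
  s_3: [1471/3375, 53/225, 833/3375, 92/1125]
  s_4: [1319/3375, 77/375, 118/375, 301/3375]
P^4 =
  s_1: [21929/50625, 3271/16875, 14632/50625, 1417/16875]
  s_2: [21317/50625, 11101/50625, 2786/10125, 4277/50625]
  s_3: [20693/50625, 9163/50625, 5441/16875, 494/5625]
  s_4: [6967/16875, 3427/16875, 15074/50625, 4369/50625]

(P^4)[s_1 -> s_2] = 3271/16875

Answer: 3271/16875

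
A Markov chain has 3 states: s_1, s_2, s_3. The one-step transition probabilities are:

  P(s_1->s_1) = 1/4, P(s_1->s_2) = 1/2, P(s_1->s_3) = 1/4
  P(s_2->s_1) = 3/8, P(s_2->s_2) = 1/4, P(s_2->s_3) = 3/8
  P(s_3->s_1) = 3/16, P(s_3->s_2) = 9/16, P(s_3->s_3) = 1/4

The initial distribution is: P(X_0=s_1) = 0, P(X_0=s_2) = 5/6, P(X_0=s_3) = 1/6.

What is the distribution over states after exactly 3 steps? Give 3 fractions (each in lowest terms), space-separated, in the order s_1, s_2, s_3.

Propagating the distribution step by step (d_{t+1} = d_t * P):
d_0 = (s_1=0, s_2=5/6, s_3=1/6)
  d_1[s_1] = 0*1/4 + 5/6*3/8 + 1/6*3/16 = 11/32
  d_1[s_2] = 0*1/2 + 5/6*1/4 + 1/6*9/16 = 29/96
  d_1[s_3] = 0*1/4 + 5/6*3/8 + 1/6*1/4 = 17/48
d_1 = (s_1=11/32, s_2=29/96, s_3=17/48)
  d_2[s_1] = 11/32*1/4 + 29/96*3/8 + 17/48*3/16 = 17/64
  d_2[s_2] = 11/32*1/2 + 29/96*1/4 + 17/48*9/16 = 343/768
  d_2[s_3] = 11/32*1/4 + 29/96*3/8 + 17/48*1/4 = 221/768
d_2 = (s_1=17/64, s_2=343/768, s_3=221/768)
  d_3[s_1] = 17/64*1/4 + 343/768*3/8 + 221/768*3/16 = 1179/4096
  d_3[s_2] = 17/64*1/2 + 343/768*1/4 + 221/768*9/16 = 4993/12288
  d_3[s_3] = 17/64*1/4 + 343/768*3/8 + 221/768*1/4 = 1879/6144
d_3 = (s_1=1179/4096, s_2=4993/12288, s_3=1879/6144)

Answer: 1179/4096 4993/12288 1879/6144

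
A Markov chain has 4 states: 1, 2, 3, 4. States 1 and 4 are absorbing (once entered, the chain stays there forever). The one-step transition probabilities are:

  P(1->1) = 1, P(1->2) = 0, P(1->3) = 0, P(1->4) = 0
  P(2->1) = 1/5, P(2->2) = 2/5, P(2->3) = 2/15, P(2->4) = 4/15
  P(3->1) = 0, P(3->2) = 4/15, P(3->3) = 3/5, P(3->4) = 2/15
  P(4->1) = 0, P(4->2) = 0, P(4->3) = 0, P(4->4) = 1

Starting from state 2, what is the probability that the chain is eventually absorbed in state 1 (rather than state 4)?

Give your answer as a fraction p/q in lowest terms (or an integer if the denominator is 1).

Answer: 9/23

Derivation:
Let a_i = P(absorbed in 1 | start in state i).
Boundary conditions: a_1 = 1, a_4 = 0.
For each transient state i, a_i = sum_j P(i->j) * a_j:
  a_2 = 1/5*a_1 + 2/5*a_2 + 2/15*a_3 + 4/15*a_4
  a_3 = 0*a_1 + 4/15*a_2 + 3/5*a_3 + 2/15*a_4

Substituting a_1 = 1 and a_4 = 0, rearrange to (I - Q) a = r where r[i] = P(i -> 1):
  [3/5, -2/15] . (a_2, a_3) = 1/5
  [-4/15, 2/5] . (a_2, a_3) = 0

Solving yields:
  a_2 = 9/23
  a_3 = 6/23

Starting state is 2, so the absorption probability is a_2 = 9/23.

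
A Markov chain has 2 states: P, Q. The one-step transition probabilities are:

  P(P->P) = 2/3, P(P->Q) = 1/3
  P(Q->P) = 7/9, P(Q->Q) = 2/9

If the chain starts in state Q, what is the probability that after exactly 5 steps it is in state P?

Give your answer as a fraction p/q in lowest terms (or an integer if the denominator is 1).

Computing P^5 by repeated multiplication:
P^1 =
  P: [2/3, 1/3]
  Q: [7/9, 2/9]
P^2 =
  P: [19/27, 8/27]
  Q: [56/81, 25/81]
P^3 =
  P: [170/243, 73/243]
  Q: [511/729, 218/729]
P^4 =
  P: [1531/2187, 656/2187]
  Q: [4592/6561, 1969/6561]
P^5 =
  P: [13778/19683, 5905/19683]
  Q: [41335/59049, 17714/59049]

(P^5)[Q -> P] = 41335/59049

Answer: 41335/59049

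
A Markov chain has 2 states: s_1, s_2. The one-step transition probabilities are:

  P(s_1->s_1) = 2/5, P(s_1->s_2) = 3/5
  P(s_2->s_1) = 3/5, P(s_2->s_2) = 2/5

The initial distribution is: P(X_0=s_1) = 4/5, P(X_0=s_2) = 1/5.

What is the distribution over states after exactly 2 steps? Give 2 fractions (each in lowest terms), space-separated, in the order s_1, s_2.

Answer: 64/125 61/125

Derivation:
Propagating the distribution step by step (d_{t+1} = d_t * P):
d_0 = (s_1=4/5, s_2=1/5)
  d_1[s_1] = 4/5*2/5 + 1/5*3/5 = 11/25
  d_1[s_2] = 4/5*3/5 + 1/5*2/5 = 14/25
d_1 = (s_1=11/25, s_2=14/25)
  d_2[s_1] = 11/25*2/5 + 14/25*3/5 = 64/125
  d_2[s_2] = 11/25*3/5 + 14/25*2/5 = 61/125
d_2 = (s_1=64/125, s_2=61/125)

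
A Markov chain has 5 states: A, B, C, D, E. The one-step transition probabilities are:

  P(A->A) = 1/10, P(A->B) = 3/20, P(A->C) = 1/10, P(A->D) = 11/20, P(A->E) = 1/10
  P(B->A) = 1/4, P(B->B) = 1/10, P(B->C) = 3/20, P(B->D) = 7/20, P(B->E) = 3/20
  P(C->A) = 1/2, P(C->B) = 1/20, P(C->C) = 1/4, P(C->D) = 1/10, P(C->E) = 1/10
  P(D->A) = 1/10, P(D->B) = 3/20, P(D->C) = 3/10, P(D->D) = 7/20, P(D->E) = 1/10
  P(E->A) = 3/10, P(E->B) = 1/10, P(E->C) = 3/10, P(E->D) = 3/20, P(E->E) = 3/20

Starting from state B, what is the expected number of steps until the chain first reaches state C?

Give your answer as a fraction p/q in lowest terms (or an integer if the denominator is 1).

Answer: 276/59

Derivation:
Let h_i = expected steps to first reach C from state i.
Boundary: h_C = 0.
First-step equations for the other states:
  h_A = 1 + 1/10*h_A + 3/20*h_B + 1/10*h_C + 11/20*h_D + 1/10*h_E
  h_B = 1 + 1/4*h_A + 1/10*h_B + 3/20*h_C + 7/20*h_D + 3/20*h_E
  h_D = 1 + 1/10*h_A + 3/20*h_B + 3/10*h_C + 7/20*h_D + 1/10*h_E
  h_E = 1 + 3/10*h_A + 1/10*h_B + 3/10*h_C + 3/20*h_D + 3/20*h_E

Substituting h_C = 0 and rearranging gives the linear system (I - Q) h = 1:
  [9/10, -3/20, -11/20, -1/10] . (h_A, h_B, h_D, h_E) = 1
  [-1/4, 9/10, -7/20, -3/20] . (h_A, h_B, h_D, h_E) = 1
  [-1/10, -3/20, 13/20, -1/10] . (h_A, h_B, h_D, h_E) = 1
  [-3/10, -1/10, -3/20, 17/20] . (h_A, h_B, h_D, h_E) = 1

Solving yields:
  h_A = 4800/1003
  h_B = 276/59
  h_D = 4000/1003
  h_E = 4132/1003

Starting state is B, so the expected hitting time is h_B = 276/59.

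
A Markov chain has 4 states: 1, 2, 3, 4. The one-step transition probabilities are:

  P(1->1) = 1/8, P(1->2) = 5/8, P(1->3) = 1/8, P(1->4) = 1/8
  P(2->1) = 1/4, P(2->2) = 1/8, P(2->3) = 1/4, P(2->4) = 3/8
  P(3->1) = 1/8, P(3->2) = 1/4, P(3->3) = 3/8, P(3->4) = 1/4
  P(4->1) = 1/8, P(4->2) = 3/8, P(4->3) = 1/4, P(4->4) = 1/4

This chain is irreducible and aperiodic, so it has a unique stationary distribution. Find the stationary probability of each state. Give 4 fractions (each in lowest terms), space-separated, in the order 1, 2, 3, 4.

Answer: 89/545 167/545 143/545 146/545

Derivation:
The stationary distribution satisfies pi = pi * P, i.e.:
  pi_1 = 1/8*pi_1 + 1/4*pi_2 + 1/8*pi_3 + 1/8*pi_4
  pi_2 = 5/8*pi_1 + 1/8*pi_2 + 1/4*pi_3 + 3/8*pi_4
  pi_3 = 1/8*pi_1 + 1/4*pi_2 + 3/8*pi_3 + 1/4*pi_4
  pi_4 = 1/8*pi_1 + 3/8*pi_2 + 1/4*pi_3 + 1/4*pi_4
with normalization: pi_1 + pi_2 + pi_3 + pi_4 = 1.

Using the first 3 balance equations plus normalization, the linear system A*pi = b is:
  [-7/8, 1/4, 1/8, 1/8] . pi = 0
  [5/8, -7/8, 1/4, 3/8] . pi = 0
  [1/8, 1/4, -5/8, 1/4] . pi = 0
  [1, 1, 1, 1] . pi = 1

Solving yields:
  pi_1 = 89/545
  pi_2 = 167/545
  pi_3 = 143/545
  pi_4 = 146/545

Verification (pi * P):
  89/545*1/8 + 167/545*1/4 + 143/545*1/8 + 146/545*1/8 = 89/545 = pi_1  (ok)
  89/545*5/8 + 167/545*1/8 + 143/545*1/4 + 146/545*3/8 = 167/545 = pi_2  (ok)
  89/545*1/8 + 167/545*1/4 + 143/545*3/8 + 146/545*1/4 = 143/545 = pi_3  (ok)
  89/545*1/8 + 167/545*3/8 + 143/545*1/4 + 146/545*1/4 = 146/545 = pi_4  (ok)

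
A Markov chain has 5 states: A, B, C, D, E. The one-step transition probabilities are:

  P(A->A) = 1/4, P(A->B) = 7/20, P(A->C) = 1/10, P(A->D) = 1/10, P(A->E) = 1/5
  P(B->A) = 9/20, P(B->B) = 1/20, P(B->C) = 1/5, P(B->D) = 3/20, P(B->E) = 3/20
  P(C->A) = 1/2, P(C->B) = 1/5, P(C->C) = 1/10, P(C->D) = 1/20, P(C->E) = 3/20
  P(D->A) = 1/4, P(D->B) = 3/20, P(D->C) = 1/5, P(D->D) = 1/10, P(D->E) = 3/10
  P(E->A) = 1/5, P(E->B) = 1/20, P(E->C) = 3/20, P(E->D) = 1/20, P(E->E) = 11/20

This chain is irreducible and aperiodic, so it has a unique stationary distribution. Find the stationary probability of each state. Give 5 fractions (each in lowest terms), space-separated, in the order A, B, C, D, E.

The stationary distribution satisfies pi = pi * P, i.e.:
  pi_A = 1/4*pi_A + 9/20*pi_B + 1/2*pi_C + 1/4*pi_D + 1/5*pi_E
  pi_B = 7/20*pi_A + 1/20*pi_B + 1/5*pi_C + 3/20*pi_D + 1/20*pi_E
  pi_C = 1/10*pi_A + 1/5*pi_B + 1/10*pi_C + 1/5*pi_D + 3/20*pi_E
  pi_D = 1/10*pi_A + 3/20*pi_B + 1/20*pi_C + 1/10*pi_D + 1/20*pi_E
  pi_E = 1/5*pi_A + 3/20*pi_B + 3/20*pi_C + 3/10*pi_D + 11/20*pi_E
with normalization: pi_A + pi_B + pi_C + pi_D + pi_E = 1.

Using the first 4 balance equations plus normalization, the linear system A*pi = b is:
  [-3/4, 9/20, 1/2, 1/4, 1/5] . pi = 0
  [7/20, -19/20, 1/5, 3/20, 1/20] . pi = 0
  [1/10, 1/5, -9/10, 1/5, 3/20] . pi = 0
  [1/10, 3/20, 1/20, -9/10, 1/20] . pi = 0
  [1, 1, 1, 1, 1] . pi = 1

Solving yields:
  pi_A = 6985/22937
  pi_B = 3925/22937
  pi_C = 9677/68811
  pi_D = 1988/22937
  pi_E = 20440/68811

Verification (pi * P):
  6985/22937*1/4 + 3925/22937*9/20 + 9677/68811*1/2 + 1988/22937*1/4 + 20440/68811*1/5 = 6985/22937 = pi_A  (ok)
  6985/22937*7/20 + 3925/22937*1/20 + 9677/68811*1/5 + 1988/22937*3/20 + 20440/68811*1/20 = 3925/22937 = pi_B  (ok)
  6985/22937*1/10 + 3925/22937*1/5 + 9677/68811*1/10 + 1988/22937*1/5 + 20440/68811*3/20 = 9677/68811 = pi_C  (ok)
  6985/22937*1/10 + 3925/22937*3/20 + 9677/68811*1/20 + 1988/22937*1/10 + 20440/68811*1/20 = 1988/22937 = pi_D  (ok)
  6985/22937*1/5 + 3925/22937*3/20 + 9677/68811*3/20 + 1988/22937*3/10 + 20440/68811*11/20 = 20440/68811 = pi_E  (ok)

Answer: 6985/22937 3925/22937 9677/68811 1988/22937 20440/68811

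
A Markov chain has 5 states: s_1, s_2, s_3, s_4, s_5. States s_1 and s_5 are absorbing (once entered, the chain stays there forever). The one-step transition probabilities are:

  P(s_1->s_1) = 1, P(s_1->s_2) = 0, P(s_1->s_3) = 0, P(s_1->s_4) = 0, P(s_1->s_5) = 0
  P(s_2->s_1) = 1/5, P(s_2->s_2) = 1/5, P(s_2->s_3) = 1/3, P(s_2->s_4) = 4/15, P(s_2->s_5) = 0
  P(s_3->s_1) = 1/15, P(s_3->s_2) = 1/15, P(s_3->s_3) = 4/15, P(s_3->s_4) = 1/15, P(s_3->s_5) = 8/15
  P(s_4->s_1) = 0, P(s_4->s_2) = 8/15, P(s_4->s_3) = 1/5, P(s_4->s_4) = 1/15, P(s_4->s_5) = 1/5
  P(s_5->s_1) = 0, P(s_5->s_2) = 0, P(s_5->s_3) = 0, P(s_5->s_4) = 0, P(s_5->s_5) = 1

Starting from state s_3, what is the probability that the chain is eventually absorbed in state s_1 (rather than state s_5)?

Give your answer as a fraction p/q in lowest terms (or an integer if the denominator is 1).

Answer: 101/669

Derivation:
Let a_i = P(absorbed in s_1 | start in state i).
Boundary conditions: a_s_1 = 1, a_s_5 = 0.
For each transient state i, a_i = sum_j P(i->j) * a_j:
  a_s_2 = 1/5*a_s_1 + 1/5*a_s_2 + 1/3*a_s_3 + 4/15*a_s_4 + 0*a_s_5
  a_s_3 = 1/15*a_s_1 + 1/15*a_s_2 + 4/15*a_s_3 + 1/15*a_s_4 + 8/15*a_s_5
  a_s_4 = 0*a_s_1 + 8/15*a_s_2 + 1/5*a_s_3 + 1/15*a_s_4 + 1/5*a_s_5

Substituting a_s_1 = 1 and a_s_5 = 0, rearrange to (I - Q) a = r where r[i] = P(i -> s_1):
  [4/5, -1/3, -4/15] . (a_s_2, a_s_3, a_s_4) = 1/5
  [-1/15, 11/15, -1/15] . (a_s_2, a_s_3, a_s_4) = 1/15
  [-8/15, -1/5, 14/15] . (a_s_2, a_s_3, a_s_4) = 0

Solving yields:
  a_s_2 = 535/1338
  a_s_3 = 101/669
  a_s_4 = 349/1338

Starting state is s_3, so the absorption probability is a_s_3 = 101/669.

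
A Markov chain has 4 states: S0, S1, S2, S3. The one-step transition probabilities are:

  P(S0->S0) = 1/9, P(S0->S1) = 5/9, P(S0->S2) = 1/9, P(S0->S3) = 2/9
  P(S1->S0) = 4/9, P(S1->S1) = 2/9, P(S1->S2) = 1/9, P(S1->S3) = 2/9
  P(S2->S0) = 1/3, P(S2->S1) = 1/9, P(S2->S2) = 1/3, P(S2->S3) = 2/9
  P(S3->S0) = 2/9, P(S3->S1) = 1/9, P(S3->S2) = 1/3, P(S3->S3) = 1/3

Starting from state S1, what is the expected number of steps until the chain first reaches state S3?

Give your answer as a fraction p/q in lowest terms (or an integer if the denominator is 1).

Let h_i = expected steps to first reach S3 from state i.
Boundary: h_S3 = 0.
First-step equations for the other states:
  h_S0 = 1 + 1/9*h_S0 + 5/9*h_S1 + 1/9*h_S2 + 2/9*h_S3
  h_S1 = 1 + 4/9*h_S0 + 2/9*h_S1 + 1/9*h_S2 + 2/9*h_S3
  h_S2 = 1 + 1/3*h_S0 + 1/9*h_S1 + 1/3*h_S2 + 2/9*h_S3

Substituting h_S3 = 0 and rearranging gives the linear system (I - Q) h = 1:
  [8/9, -5/9, -1/9] . (h_S0, h_S1, h_S2) = 1
  [-4/9, 7/9, -1/9] . (h_S0, h_S1, h_S2) = 1
  [-1/3, -1/9, 2/3] . (h_S0, h_S1, h_S2) = 1

Solving yields:
  h_S0 = 9/2
  h_S1 = 9/2
  h_S2 = 9/2

Starting state is S1, so the expected hitting time is h_S1 = 9/2.

Answer: 9/2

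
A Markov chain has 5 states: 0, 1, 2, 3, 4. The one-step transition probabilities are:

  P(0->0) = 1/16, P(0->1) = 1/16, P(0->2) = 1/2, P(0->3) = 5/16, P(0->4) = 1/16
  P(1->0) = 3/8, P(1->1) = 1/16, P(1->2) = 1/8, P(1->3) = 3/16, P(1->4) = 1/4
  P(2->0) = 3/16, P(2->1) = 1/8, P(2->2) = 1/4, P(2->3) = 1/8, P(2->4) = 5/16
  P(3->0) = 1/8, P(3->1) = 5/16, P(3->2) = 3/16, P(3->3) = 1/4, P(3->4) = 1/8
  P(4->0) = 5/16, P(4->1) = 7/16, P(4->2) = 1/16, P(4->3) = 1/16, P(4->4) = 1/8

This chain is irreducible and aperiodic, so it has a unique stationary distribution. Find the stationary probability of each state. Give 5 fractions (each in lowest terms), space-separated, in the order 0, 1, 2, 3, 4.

Answer: 17753/85325 3267/17065 19851/85325 16066/85325 3064/17065

Derivation:
The stationary distribution satisfies pi = pi * P, i.e.:
  pi_0 = 1/16*pi_0 + 3/8*pi_1 + 3/16*pi_2 + 1/8*pi_3 + 5/16*pi_4
  pi_1 = 1/16*pi_0 + 1/16*pi_1 + 1/8*pi_2 + 5/16*pi_3 + 7/16*pi_4
  pi_2 = 1/2*pi_0 + 1/8*pi_1 + 1/4*pi_2 + 3/16*pi_3 + 1/16*pi_4
  pi_3 = 5/16*pi_0 + 3/16*pi_1 + 1/8*pi_2 + 1/4*pi_3 + 1/16*pi_4
  pi_4 = 1/16*pi_0 + 1/4*pi_1 + 5/16*pi_2 + 1/8*pi_3 + 1/8*pi_4
with normalization: pi_0 + pi_1 + pi_2 + pi_3 + pi_4 = 1.

Using the first 4 balance equations plus normalization, the linear system A*pi = b is:
  [-15/16, 3/8, 3/16, 1/8, 5/16] . pi = 0
  [1/16, -15/16, 1/8, 5/16, 7/16] . pi = 0
  [1/2, 1/8, -3/4, 3/16, 1/16] . pi = 0
  [5/16, 3/16, 1/8, -3/4, 1/16] . pi = 0
  [1, 1, 1, 1, 1] . pi = 1

Solving yields:
  pi_0 = 17753/85325
  pi_1 = 3267/17065
  pi_2 = 19851/85325
  pi_3 = 16066/85325
  pi_4 = 3064/17065

Verification (pi * P):
  17753/85325*1/16 + 3267/17065*3/8 + 19851/85325*3/16 + 16066/85325*1/8 + 3064/17065*5/16 = 17753/85325 = pi_0  (ok)
  17753/85325*1/16 + 3267/17065*1/16 + 19851/85325*1/8 + 16066/85325*5/16 + 3064/17065*7/16 = 3267/17065 = pi_1  (ok)
  17753/85325*1/2 + 3267/17065*1/8 + 19851/85325*1/4 + 16066/85325*3/16 + 3064/17065*1/16 = 19851/85325 = pi_2  (ok)
  17753/85325*5/16 + 3267/17065*3/16 + 19851/85325*1/8 + 16066/85325*1/4 + 3064/17065*1/16 = 16066/85325 = pi_3  (ok)
  17753/85325*1/16 + 3267/17065*1/4 + 19851/85325*5/16 + 16066/85325*1/8 + 3064/17065*1/8 = 3064/17065 = pi_4  (ok)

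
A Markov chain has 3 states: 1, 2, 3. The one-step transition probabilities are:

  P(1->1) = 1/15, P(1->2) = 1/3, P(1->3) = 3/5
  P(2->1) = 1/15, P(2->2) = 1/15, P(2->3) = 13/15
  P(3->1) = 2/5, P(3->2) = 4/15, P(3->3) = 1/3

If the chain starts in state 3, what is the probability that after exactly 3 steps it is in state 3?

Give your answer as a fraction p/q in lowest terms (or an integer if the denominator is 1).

Answer: 1717/3375

Derivation:
Computing P^3 by repeated multiplication:
P^1 =
  1: [1/15, 1/3, 3/5]
  2: [1/15, 1/15, 13/15]
  3: [2/5, 4/15, 1/3]
P^2 =
  1: [4/15, 46/225, 119/225]
  2: [16/45, 58/225, 29/75]
  3: [8/45, 6/25, 131/225]
P^3 =
  1: [164/675, 274/1125, 1733/3375]
  2: [44/225, 806/3375, 1909/3375]
  3: [176/675, 778/3375, 1717/3375]

(P^3)[3 -> 3] = 1717/3375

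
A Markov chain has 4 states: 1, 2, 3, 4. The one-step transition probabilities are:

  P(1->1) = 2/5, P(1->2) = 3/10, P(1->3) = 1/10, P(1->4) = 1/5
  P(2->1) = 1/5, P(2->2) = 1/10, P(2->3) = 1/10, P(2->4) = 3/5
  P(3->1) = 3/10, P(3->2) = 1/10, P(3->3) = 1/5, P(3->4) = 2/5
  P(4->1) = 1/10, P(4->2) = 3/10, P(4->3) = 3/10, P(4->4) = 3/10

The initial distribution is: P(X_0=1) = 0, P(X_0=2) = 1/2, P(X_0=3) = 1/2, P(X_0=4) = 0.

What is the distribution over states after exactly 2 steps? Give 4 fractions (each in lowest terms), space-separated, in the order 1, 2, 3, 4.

Answer: 43/200 1/4 43/200 8/25

Derivation:
Propagating the distribution step by step (d_{t+1} = d_t * P):
d_0 = (1=0, 2=1/2, 3=1/2, 4=0)
  d_1[1] = 0*2/5 + 1/2*1/5 + 1/2*3/10 + 0*1/10 = 1/4
  d_1[2] = 0*3/10 + 1/2*1/10 + 1/2*1/10 + 0*3/10 = 1/10
  d_1[3] = 0*1/10 + 1/2*1/10 + 1/2*1/5 + 0*3/10 = 3/20
  d_1[4] = 0*1/5 + 1/2*3/5 + 1/2*2/5 + 0*3/10 = 1/2
d_1 = (1=1/4, 2=1/10, 3=3/20, 4=1/2)
  d_2[1] = 1/4*2/5 + 1/10*1/5 + 3/20*3/10 + 1/2*1/10 = 43/200
  d_2[2] = 1/4*3/10 + 1/10*1/10 + 3/20*1/10 + 1/2*3/10 = 1/4
  d_2[3] = 1/4*1/10 + 1/10*1/10 + 3/20*1/5 + 1/2*3/10 = 43/200
  d_2[4] = 1/4*1/5 + 1/10*3/5 + 3/20*2/5 + 1/2*3/10 = 8/25
d_2 = (1=43/200, 2=1/4, 3=43/200, 4=8/25)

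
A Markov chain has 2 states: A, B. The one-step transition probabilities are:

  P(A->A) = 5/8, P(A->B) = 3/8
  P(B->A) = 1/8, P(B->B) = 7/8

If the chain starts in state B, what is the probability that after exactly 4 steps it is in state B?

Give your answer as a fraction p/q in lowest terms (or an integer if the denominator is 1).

Computing P^4 by repeated multiplication:
P^1 =
  A: [5/8, 3/8]
  B: [1/8, 7/8]
P^2 =
  A: [7/16, 9/16]
  B: [3/16, 13/16]
P^3 =
  A: [11/32, 21/32]
  B: [7/32, 25/32]
P^4 =
  A: [19/64, 45/64]
  B: [15/64, 49/64]

(P^4)[B -> B] = 49/64

Answer: 49/64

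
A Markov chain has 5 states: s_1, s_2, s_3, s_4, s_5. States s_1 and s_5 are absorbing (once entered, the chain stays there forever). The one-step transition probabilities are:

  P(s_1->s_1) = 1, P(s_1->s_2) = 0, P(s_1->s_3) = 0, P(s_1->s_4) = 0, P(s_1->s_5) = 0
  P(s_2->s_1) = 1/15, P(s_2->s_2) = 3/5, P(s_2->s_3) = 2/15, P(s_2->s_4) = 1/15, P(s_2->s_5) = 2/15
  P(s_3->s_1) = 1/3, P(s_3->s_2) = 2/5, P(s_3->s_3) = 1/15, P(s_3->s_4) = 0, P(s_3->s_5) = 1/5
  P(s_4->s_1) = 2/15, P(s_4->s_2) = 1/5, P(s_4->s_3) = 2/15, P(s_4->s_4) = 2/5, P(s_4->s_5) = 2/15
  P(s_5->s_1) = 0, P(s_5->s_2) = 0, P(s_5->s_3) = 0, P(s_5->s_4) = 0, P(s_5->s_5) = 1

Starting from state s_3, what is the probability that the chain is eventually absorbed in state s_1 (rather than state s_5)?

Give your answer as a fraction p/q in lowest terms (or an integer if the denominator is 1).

Let a_i = P(absorbed in s_1 | start in state i).
Boundary conditions: a_s_1 = 1, a_s_5 = 0.
For each transient state i, a_i = sum_j P(i->j) * a_j:
  a_s_2 = 1/15*a_s_1 + 3/5*a_s_2 + 2/15*a_s_3 + 1/15*a_s_4 + 2/15*a_s_5
  a_s_3 = 1/3*a_s_1 + 2/5*a_s_2 + 1/15*a_s_3 + 0*a_s_4 + 1/5*a_s_5
  a_s_4 = 2/15*a_s_1 + 1/5*a_s_2 + 2/15*a_s_3 + 2/5*a_s_4 + 2/15*a_s_5

Substituting a_s_1 = 1 and a_s_5 = 0, rearrange to (I - Q) a = r where r[i] = P(i -> s_1):
  [2/5, -2/15, -1/15] . (a_s_2, a_s_3, a_s_4) = 1/15
  [-2/5, 14/15, 0] . (a_s_2, a_s_3, a_s_4) = 1/3
  [-1/5, -2/15, 3/5] . (a_s_2, a_s_3, a_s_4) = 2/15

Solving yields:
  a_s_2 = 127/297
  a_s_3 = 107/198
  a_s_4 = 16/33

Starting state is s_3, so the absorption probability is a_s_3 = 107/198.

Answer: 107/198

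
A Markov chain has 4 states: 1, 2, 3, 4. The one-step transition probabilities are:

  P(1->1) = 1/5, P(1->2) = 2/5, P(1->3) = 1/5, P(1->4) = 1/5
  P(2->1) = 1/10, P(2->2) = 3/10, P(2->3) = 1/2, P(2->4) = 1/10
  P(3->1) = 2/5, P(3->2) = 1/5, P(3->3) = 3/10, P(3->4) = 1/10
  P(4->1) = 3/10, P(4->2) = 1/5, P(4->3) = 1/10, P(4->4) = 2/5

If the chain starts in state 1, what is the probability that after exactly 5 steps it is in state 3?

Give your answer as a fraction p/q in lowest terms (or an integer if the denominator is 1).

Answer: 3687/12500

Derivation:
Computing P^5 by repeated multiplication:
P^1 =
  1: [1/5, 2/5, 1/5, 1/5]
  2: [1/10, 3/10, 1/2, 1/10]
  3: [2/5, 1/5, 3/10, 1/10]
  4: [3/10, 1/5, 1/10, 2/5]
P^2 =
  1: [11/50, 7/25, 8/25, 9/50]
  2: [7/25, 1/4, 33/100, 7/50]
  3: [1/4, 3/10, 7/25, 17/100]
  4: [6/25, 7/25, 23/100, 1/4]
P^3 =
  1: [127/500, 34/125, 149/500, 22/125]
  2: [51/200, 281/1000, 147/500, 17/100]
  3: [243/1000, 7/25, 301/1000, 22/125]
  4: [243/1000, 69/250, 141/500, 199/1000]
P^4 =
  1: [1/4, 139/500, 1469/5000, 891/5000]
  2: [2477/10000, 2791/10000, 2967/10000, 353/2000]
  3: [1249/5000, 1383/5000, 593/2000, 1771/10000]
  4: [2487/10000, 1381/5000, 2911/10000, 23/125]
P^5 =
  1: [12439/50000, 1389/5000, 3687/12500, 8923/50000]
  2: [6227/25000, 5549/20000, 1183/4000, 4443/25000]
  3: [4987/20000, 13881/50000, 7373/25000, 17811/100000]
  4: [249/1000, 3467/12500, 29357/100000, 18007/100000]

(P^5)[1 -> 3] = 3687/12500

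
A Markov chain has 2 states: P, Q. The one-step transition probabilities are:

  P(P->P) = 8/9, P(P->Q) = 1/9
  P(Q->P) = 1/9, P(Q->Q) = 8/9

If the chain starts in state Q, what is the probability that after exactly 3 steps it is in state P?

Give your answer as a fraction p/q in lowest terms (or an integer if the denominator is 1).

Computing P^3 by repeated multiplication:
P^1 =
  P: [8/9, 1/9]
  Q: [1/9, 8/9]
P^2 =
  P: [65/81, 16/81]
  Q: [16/81, 65/81]
P^3 =
  P: [536/729, 193/729]
  Q: [193/729, 536/729]

(P^3)[Q -> P] = 193/729

Answer: 193/729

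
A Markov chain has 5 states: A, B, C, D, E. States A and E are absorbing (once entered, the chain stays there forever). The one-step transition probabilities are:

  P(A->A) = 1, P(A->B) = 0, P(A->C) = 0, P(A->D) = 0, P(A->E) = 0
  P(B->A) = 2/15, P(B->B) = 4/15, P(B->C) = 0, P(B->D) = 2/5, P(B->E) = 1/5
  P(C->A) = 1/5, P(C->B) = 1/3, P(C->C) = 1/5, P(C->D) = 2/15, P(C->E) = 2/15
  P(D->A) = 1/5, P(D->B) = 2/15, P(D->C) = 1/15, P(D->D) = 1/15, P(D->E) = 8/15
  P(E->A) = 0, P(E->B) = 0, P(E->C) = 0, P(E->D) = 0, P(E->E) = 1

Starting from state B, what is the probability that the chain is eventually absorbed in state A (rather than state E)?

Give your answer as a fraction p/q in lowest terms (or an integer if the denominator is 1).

Answer: 283/826

Derivation:
Let a_i = P(absorbed in A | start in state i).
Boundary conditions: a_A = 1, a_E = 0.
For each transient state i, a_i = sum_j P(i->j) * a_j:
  a_B = 2/15*a_A + 4/15*a_B + 0*a_C + 2/5*a_D + 1/5*a_E
  a_C = 1/5*a_A + 1/3*a_B + 1/5*a_C + 2/15*a_D + 2/15*a_E
  a_D = 1/5*a_A + 2/15*a_B + 1/15*a_C + 1/15*a_D + 8/15*a_E

Substituting a_A = 1 and a_E = 0, rearrange to (I - Q) a = r where r[i] = P(i -> A):
  [11/15, 0, -2/5] . (a_B, a_C, a_D) = 2/15
  [-1/3, 4/5, -2/15] . (a_B, a_C, a_D) = 1/5
  [-2/15, -1/15, 14/15] . (a_B, a_C, a_D) = 1/5

Solving yields:
  a_B = 283/826
  a_C = 365/826
  a_D = 487/1652

Starting state is B, so the absorption probability is a_B = 283/826.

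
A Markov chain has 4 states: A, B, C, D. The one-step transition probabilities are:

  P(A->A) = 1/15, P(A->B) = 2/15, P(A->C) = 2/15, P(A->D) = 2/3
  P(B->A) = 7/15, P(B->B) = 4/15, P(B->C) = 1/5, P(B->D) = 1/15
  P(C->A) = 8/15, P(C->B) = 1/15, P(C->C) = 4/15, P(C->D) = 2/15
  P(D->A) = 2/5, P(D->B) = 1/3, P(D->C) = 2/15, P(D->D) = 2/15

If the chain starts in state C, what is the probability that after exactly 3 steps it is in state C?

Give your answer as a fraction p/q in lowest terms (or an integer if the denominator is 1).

Answer: 562/3375

Derivation:
Computing P^3 by repeated multiplication:
P^1 =
  A: [1/15, 2/15, 2/15, 2/3]
  B: [7/15, 4/15, 1/5, 1/15]
  C: [8/15, 1/15, 4/15, 2/15]
  D: [2/5, 1/3, 2/15, 2/15]
P^2 =
  A: [91/225, 62/225, 4/25, 4/25]
  B: [13/45, 38/225, 8/45, 82/225]
  C: [59/225, 34/225, 13/75, 31/75]
  D: [23/75, 44/225, 13/75, 73/225]
P^3 =
  A: [343/1125, 646/3375, 584/3375, 124/375]
  B: [127/375, 244/1125, 568/3375, 932/3375]
  C: [389/1125, 758/3375, 562/3375, 296/1125]
  D: [1127/3375, 718/3375, 572/3375, 958/3375]

(P^3)[C -> C] = 562/3375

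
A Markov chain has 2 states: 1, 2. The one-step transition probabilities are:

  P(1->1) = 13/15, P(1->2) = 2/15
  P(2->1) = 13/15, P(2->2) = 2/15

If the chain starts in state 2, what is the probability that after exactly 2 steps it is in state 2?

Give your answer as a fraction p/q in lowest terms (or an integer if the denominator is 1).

Computing P^2 by repeated multiplication:
P^1 =
  1: [13/15, 2/15]
  2: [13/15, 2/15]
P^2 =
  1: [13/15, 2/15]
  2: [13/15, 2/15]

(P^2)[2 -> 2] = 2/15

Answer: 2/15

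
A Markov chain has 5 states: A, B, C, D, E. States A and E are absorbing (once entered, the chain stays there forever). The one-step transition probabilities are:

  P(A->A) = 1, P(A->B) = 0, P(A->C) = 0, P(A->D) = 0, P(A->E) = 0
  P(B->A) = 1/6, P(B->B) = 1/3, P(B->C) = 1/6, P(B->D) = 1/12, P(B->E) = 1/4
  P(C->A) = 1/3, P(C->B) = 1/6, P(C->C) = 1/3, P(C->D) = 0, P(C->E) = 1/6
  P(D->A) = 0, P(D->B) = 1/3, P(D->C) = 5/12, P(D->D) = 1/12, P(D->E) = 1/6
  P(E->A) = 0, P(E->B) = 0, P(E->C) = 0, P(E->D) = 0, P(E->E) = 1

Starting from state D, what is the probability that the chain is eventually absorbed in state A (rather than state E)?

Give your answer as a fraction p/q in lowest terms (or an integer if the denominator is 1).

Let a_i = P(absorbed in A | start in state i).
Boundary conditions: a_A = 1, a_E = 0.
For each transient state i, a_i = sum_j P(i->j) * a_j:
  a_B = 1/6*a_A + 1/3*a_B + 1/6*a_C + 1/12*a_D + 1/4*a_E
  a_C = 1/3*a_A + 1/6*a_B + 1/3*a_C + 0*a_D + 1/6*a_E
  a_D = 0*a_A + 1/3*a_B + 5/12*a_C + 1/12*a_D + 1/6*a_E

Substituting a_A = 1 and a_E = 0, rearrange to (I - Q) a = r where r[i] = P(i -> A):
  [2/3, -1/6, -1/12] . (a_B, a_C, a_D) = 1/6
  [-1/6, 2/3, 0] . (a_B, a_C, a_D) = 1/3
  [-1/3, -5/12, 11/12] . (a_B, a_C, a_D) = 0

Solving yields:
  a_B = 142/309
  a_C = 190/309
  a_D = 46/103

Starting state is D, so the absorption probability is a_D = 46/103.

Answer: 46/103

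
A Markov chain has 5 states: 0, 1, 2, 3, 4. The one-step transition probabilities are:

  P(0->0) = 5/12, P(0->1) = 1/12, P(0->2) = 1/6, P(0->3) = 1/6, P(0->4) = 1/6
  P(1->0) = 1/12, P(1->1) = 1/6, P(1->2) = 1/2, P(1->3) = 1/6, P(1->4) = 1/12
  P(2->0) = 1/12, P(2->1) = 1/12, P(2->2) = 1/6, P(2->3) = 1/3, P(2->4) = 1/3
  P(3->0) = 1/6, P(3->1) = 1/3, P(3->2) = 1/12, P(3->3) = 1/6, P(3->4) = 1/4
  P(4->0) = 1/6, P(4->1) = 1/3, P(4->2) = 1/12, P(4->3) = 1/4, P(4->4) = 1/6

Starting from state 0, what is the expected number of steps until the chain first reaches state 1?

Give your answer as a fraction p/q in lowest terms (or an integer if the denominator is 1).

Let h_i = expected steps to first reach 1 from state i.
Boundary: h_1 = 0.
First-step equations for the other states:
  h_0 = 1 + 5/12*h_0 + 1/12*h_1 + 1/6*h_2 + 1/6*h_3 + 1/6*h_4
  h_2 = 1 + 1/12*h_0 + 1/12*h_1 + 1/6*h_2 + 1/3*h_3 + 1/3*h_4
  h_3 = 1 + 1/6*h_0 + 1/3*h_1 + 1/12*h_2 + 1/6*h_3 + 1/4*h_4
  h_4 = 1 + 1/6*h_0 + 1/3*h_1 + 1/12*h_2 + 1/4*h_3 + 1/6*h_4

Substituting h_1 = 0 and rearranging gives the linear system (I - Q) h = 1:
  [7/12, -1/6, -1/6, -1/6] . (h_0, h_2, h_3, h_4) = 1
  [-1/12, 5/6, -1/3, -1/3] . (h_0, h_2, h_3, h_4) = 1
  [-1/6, -1/12, 5/6, -1/4] . (h_0, h_2, h_3, h_4) = 1
  [-1/6, -1/12, -1/4, 5/6] . (h_0, h_2, h_3, h_4) = 1

Solving yields:
  h_0 = 102/19
  h_2 = 93/19
  h_3 = 75/19
  h_4 = 75/19

Starting state is 0, so the expected hitting time is h_0 = 102/19.

Answer: 102/19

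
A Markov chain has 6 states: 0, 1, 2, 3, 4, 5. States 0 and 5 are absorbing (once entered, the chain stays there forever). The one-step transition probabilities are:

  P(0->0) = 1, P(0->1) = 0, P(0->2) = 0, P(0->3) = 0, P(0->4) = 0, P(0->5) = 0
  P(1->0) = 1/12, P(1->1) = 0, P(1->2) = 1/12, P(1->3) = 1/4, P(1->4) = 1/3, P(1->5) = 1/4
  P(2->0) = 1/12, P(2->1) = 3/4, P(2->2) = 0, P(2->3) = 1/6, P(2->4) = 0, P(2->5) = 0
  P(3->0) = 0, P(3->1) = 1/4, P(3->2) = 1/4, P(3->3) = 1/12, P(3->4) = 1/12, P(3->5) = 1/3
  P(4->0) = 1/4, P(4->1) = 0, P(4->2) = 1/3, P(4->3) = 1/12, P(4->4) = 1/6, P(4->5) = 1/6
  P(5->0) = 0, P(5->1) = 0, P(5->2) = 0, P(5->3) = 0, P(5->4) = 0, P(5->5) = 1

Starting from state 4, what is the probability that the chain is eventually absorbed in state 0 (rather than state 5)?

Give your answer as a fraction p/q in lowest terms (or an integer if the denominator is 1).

Let a_i = P(absorbed in 0 | start in state i).
Boundary conditions: a_0 = 1, a_5 = 0.
For each transient state i, a_i = sum_j P(i->j) * a_j:
  a_1 = 1/12*a_0 + 0*a_1 + 1/12*a_2 + 1/4*a_3 + 1/3*a_4 + 1/4*a_5
  a_2 = 1/12*a_0 + 3/4*a_1 + 0*a_2 + 1/6*a_3 + 0*a_4 + 0*a_5
  a_3 = 0*a_0 + 1/4*a_1 + 1/4*a_2 + 1/12*a_3 + 1/12*a_4 + 1/3*a_5
  a_4 = 1/4*a_0 + 0*a_1 + 1/3*a_2 + 1/12*a_3 + 1/6*a_4 + 1/6*a_5

Substituting a_0 = 1 and a_5 = 0, rearrange to (I - Q) a = r where r[i] = P(i -> 0):
  [1, -1/12, -1/4, -1/3] . (a_1, a_2, a_3, a_4) = 1/12
  [-3/4, 1, -1/6, 0] . (a_1, a_2, a_3, a_4) = 1/12
  [-1/4, -1/4, 11/12, -1/12] . (a_1, a_2, a_3, a_4) = 0
  [0, -1/3, -1/12, 5/6] . (a_1, a_2, a_3, a_4) = 1/4

Solving yields:
  a_1 = 3265/9909
  a_2 = 1220/3303
  a_3 = 257/1101
  a_4 = 1556/3303

Starting state is 4, so the absorption probability is a_4 = 1556/3303.

Answer: 1556/3303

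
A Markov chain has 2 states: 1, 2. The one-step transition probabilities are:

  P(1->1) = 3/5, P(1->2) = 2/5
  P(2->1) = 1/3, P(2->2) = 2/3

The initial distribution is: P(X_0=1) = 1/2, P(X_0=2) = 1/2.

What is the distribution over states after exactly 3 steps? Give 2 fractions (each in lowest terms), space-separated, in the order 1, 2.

Propagating the distribution step by step (d_{t+1} = d_t * P):
d_0 = (1=1/2, 2=1/2)
  d_1[1] = 1/2*3/5 + 1/2*1/3 = 7/15
  d_1[2] = 1/2*2/5 + 1/2*2/3 = 8/15
d_1 = (1=7/15, 2=8/15)
  d_2[1] = 7/15*3/5 + 8/15*1/3 = 103/225
  d_2[2] = 7/15*2/5 + 8/15*2/3 = 122/225
d_2 = (1=103/225, 2=122/225)
  d_3[1] = 103/225*3/5 + 122/225*1/3 = 1537/3375
  d_3[2] = 103/225*2/5 + 122/225*2/3 = 1838/3375
d_3 = (1=1537/3375, 2=1838/3375)

Answer: 1537/3375 1838/3375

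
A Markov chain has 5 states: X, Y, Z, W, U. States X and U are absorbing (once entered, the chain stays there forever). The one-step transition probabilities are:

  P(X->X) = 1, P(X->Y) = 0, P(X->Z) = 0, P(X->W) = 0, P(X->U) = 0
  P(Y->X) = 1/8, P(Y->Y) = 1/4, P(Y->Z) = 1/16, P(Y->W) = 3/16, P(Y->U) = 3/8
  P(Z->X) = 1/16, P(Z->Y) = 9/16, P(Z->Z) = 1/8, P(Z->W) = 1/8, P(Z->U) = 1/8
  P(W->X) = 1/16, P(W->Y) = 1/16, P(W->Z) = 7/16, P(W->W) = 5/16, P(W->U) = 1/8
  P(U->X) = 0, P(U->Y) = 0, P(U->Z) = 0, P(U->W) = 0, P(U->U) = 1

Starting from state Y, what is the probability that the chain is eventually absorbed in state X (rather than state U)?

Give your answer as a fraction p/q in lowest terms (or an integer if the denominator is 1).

Answer: 89/337

Derivation:
Let a_i = P(absorbed in X | start in state i).
Boundary conditions: a_X = 1, a_U = 0.
For each transient state i, a_i = sum_j P(i->j) * a_j:
  a_Y = 1/8*a_X + 1/4*a_Y + 1/16*a_Z + 3/16*a_W + 3/8*a_U
  a_Z = 1/16*a_X + 9/16*a_Y + 1/8*a_Z + 1/8*a_W + 1/8*a_U
  a_W = 1/16*a_X + 1/16*a_Y + 7/16*a_Z + 5/16*a_W + 1/8*a_U

Substituting a_X = 1 and a_U = 0, rearrange to (I - Q) a = r where r[i] = P(i -> X):
  [3/4, -1/16, -3/16] . (a_Y, a_Z, a_W) = 1/8
  [-9/16, 7/8, -1/8] . (a_Y, a_Z, a_W) = 1/16
  [-1/16, -7/16, 11/16] . (a_Y, a_Z, a_W) = 1/16

Solving yields:
  a_Y = 89/337
  a_Z = 191/674
  a_W = 199/674

Starting state is Y, so the absorption probability is a_Y = 89/337.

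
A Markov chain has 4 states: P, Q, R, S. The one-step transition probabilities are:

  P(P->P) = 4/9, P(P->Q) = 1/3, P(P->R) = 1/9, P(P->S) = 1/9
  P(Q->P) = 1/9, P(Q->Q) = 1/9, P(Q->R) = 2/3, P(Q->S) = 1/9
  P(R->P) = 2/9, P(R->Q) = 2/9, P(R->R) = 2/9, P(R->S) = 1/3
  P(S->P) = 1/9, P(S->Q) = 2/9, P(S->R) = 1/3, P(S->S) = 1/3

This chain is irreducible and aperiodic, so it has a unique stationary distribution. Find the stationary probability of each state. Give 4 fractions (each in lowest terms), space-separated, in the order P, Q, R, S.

Answer: 136/617 137/617 199/617 145/617

Derivation:
The stationary distribution satisfies pi = pi * P, i.e.:
  pi_P = 4/9*pi_P + 1/9*pi_Q + 2/9*pi_R + 1/9*pi_S
  pi_Q = 1/3*pi_P + 1/9*pi_Q + 2/9*pi_R + 2/9*pi_S
  pi_R = 1/9*pi_P + 2/3*pi_Q + 2/9*pi_R + 1/3*pi_S
  pi_S = 1/9*pi_P + 1/9*pi_Q + 1/3*pi_R + 1/3*pi_S
with normalization: pi_P + pi_Q + pi_R + pi_S = 1.

Using the first 3 balance equations plus normalization, the linear system A*pi = b is:
  [-5/9, 1/9, 2/9, 1/9] . pi = 0
  [1/3, -8/9, 2/9, 2/9] . pi = 0
  [1/9, 2/3, -7/9, 1/3] . pi = 0
  [1, 1, 1, 1] . pi = 1

Solving yields:
  pi_P = 136/617
  pi_Q = 137/617
  pi_R = 199/617
  pi_S = 145/617

Verification (pi * P):
  136/617*4/9 + 137/617*1/9 + 199/617*2/9 + 145/617*1/9 = 136/617 = pi_P  (ok)
  136/617*1/3 + 137/617*1/9 + 199/617*2/9 + 145/617*2/9 = 137/617 = pi_Q  (ok)
  136/617*1/9 + 137/617*2/3 + 199/617*2/9 + 145/617*1/3 = 199/617 = pi_R  (ok)
  136/617*1/9 + 137/617*1/9 + 199/617*1/3 + 145/617*1/3 = 145/617 = pi_S  (ok)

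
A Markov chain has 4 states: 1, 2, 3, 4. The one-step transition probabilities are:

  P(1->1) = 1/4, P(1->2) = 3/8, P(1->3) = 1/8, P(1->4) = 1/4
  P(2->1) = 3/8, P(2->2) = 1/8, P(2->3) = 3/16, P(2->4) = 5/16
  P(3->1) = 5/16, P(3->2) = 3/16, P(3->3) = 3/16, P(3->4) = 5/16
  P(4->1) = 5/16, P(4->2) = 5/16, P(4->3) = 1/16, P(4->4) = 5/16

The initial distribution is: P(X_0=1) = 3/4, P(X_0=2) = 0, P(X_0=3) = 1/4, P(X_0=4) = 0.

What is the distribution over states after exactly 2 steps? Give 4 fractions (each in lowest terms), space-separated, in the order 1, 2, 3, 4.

Propagating the distribution step by step (d_{t+1} = d_t * P):
d_0 = (1=3/4, 2=0, 3=1/4, 4=0)
  d_1[1] = 3/4*1/4 + 0*3/8 + 1/4*5/16 + 0*5/16 = 17/64
  d_1[2] = 3/4*3/8 + 0*1/8 + 1/4*3/16 + 0*5/16 = 21/64
  d_1[3] = 3/4*1/8 + 0*3/16 + 1/4*3/16 + 0*1/16 = 9/64
  d_1[4] = 3/4*1/4 + 0*5/16 + 1/4*5/16 + 0*5/16 = 17/64
d_1 = (1=17/64, 2=21/64, 3=9/64, 4=17/64)
  d_2[1] = 17/64*1/4 + 21/64*3/8 + 9/64*5/16 + 17/64*5/16 = 81/256
  d_2[2] = 17/64*3/8 + 21/64*1/8 + 9/64*3/16 + 17/64*5/16 = 1/4
  d_2[3] = 17/64*1/8 + 21/64*3/16 + 9/64*3/16 + 17/64*1/16 = 141/1024
  d_2[4] = 17/64*1/4 + 21/64*5/16 + 9/64*5/16 + 17/64*5/16 = 303/1024
d_2 = (1=81/256, 2=1/4, 3=141/1024, 4=303/1024)

Answer: 81/256 1/4 141/1024 303/1024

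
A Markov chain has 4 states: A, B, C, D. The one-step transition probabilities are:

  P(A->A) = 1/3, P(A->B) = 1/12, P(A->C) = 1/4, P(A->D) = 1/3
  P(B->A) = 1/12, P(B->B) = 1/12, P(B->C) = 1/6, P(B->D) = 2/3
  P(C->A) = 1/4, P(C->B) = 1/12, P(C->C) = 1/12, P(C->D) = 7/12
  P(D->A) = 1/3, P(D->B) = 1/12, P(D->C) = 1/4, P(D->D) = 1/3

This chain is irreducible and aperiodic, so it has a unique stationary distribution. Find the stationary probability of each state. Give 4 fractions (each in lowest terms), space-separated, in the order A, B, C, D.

The stationary distribution satisfies pi = pi * P, i.e.:
  pi_A = 1/3*pi_A + 1/12*pi_B + 1/4*pi_C + 1/3*pi_D
  pi_B = 1/12*pi_A + 1/12*pi_B + 1/12*pi_C + 1/12*pi_D
  pi_C = 1/4*pi_A + 1/6*pi_B + 1/12*pi_C + 1/4*pi_D
  pi_D = 1/3*pi_A + 2/3*pi_B + 7/12*pi_C + 1/3*pi_D
with normalization: pi_A + pi_B + pi_C + pi_D = 1.

Using the first 3 balance equations plus normalization, the linear system A*pi = b is:
  [-2/3, 1/12, 1/4, 1/3] . pi = 0
  [1/12, -11/12, 1/12, 1/12] . pi = 0
  [1/4, 1/6, -11/12, 1/4] . pi = 0
  [1, 1, 1, 1] . pi = 1

Solving yields:
  pi_A = 85/288
  pi_B = 1/12
  pi_C = 5/24
  pi_D = 119/288

Verification (pi * P):
  85/288*1/3 + 1/12*1/12 + 5/24*1/4 + 119/288*1/3 = 85/288 = pi_A  (ok)
  85/288*1/12 + 1/12*1/12 + 5/24*1/12 + 119/288*1/12 = 1/12 = pi_B  (ok)
  85/288*1/4 + 1/12*1/6 + 5/24*1/12 + 119/288*1/4 = 5/24 = pi_C  (ok)
  85/288*1/3 + 1/12*2/3 + 5/24*7/12 + 119/288*1/3 = 119/288 = pi_D  (ok)

Answer: 85/288 1/12 5/24 119/288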